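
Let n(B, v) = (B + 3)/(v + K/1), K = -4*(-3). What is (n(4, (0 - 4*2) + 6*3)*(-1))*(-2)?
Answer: 7/11 ≈ 0.63636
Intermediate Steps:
K = 12
n(B, v) = (3 + B)/(12 + v) (n(B, v) = (B + 3)/(v + 12/1) = (3 + B)/(v + 12*1) = (3 + B)/(v + 12) = (3 + B)/(12 + v))
(n(4, (0 - 4*2) + 6*3)*(-1))*(-2) = (((3 + 4)/(12 + ((0 - 4*2) + 6*3)))*(-1))*(-2) = ((7/(12 + ((0 - 8) + 18)))*(-1))*(-2) = ((7/(12 + (-8 + 18)))*(-1))*(-2) = ((7/(12 + 10))*(-1))*(-2) = ((7/22)*(-1))*(-2) = -7/22*(-2) = 7/11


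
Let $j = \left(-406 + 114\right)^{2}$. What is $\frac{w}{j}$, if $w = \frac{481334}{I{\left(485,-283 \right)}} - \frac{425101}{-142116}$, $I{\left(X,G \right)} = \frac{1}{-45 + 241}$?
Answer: $\frac{13407431922925}{12117378624} \approx 1106.5$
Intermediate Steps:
$I{\left(X,G \right)} = \frac{1}{196}$
$w = \frac{13407431922925}{142116}$ ($w = 481334 \frac{1}{\frac{1}{196}} - \frac{425101}{-142116} = 481334 \cdot 196 - - \frac{425101}{142116} = 94341464 + \frac{425101}{142116} = \frac{13407431922925}{142116} \approx 9.4342 \cdot 10^{7}$)
$j = 85264$ ($j = \left(-292\right)^{2} = 85264$)
$\frac{w}{j} = \frac{13407431922925}{142116 \cdot 85264} = \frac{13407431922925}{142116} \cdot \frac{1}{85264} = \frac{13407431922925}{12117378624}$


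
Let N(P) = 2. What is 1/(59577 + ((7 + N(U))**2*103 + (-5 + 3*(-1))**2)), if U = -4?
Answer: 1/67984 ≈ 1.4709e-5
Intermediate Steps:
1/(59577 + ((7 + N(U))**2*103 + (-5 + 3*(-1))**2)) = 1/(59577 + ((7 + 2)**2*103 + (-5 + 3*(-1))**2)) = 1/(59577 + (9**2*103 + (-5 - 3)**2)) = 1/(59577 + (81*103 + (-8)**2)) = 1/(59577 + (8343 + 64)) = 1/(59577 + 8407) = 1/67984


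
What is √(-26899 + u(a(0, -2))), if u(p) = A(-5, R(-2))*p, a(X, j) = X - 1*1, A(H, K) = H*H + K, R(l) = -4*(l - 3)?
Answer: 8*I*√421 ≈ 164.15*I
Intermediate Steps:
R(l) = 12 - 4*l (R(l) = -4*(-3 + l) = 12 - 4*l)
A(H, K) = K + H² (A(H, K) = H² + K = K + H²)
a(X, j) = -1 + X (a(X, j) = X - 1 = -1 + X)
u(p) = 45*p (u(p) = ((12 - 4*(-2)) + (-5)²)*p = ((12 + 8) + 25)*p = (20 + 25)*p = 45*p)
√(-26899 + u(a(0, -2))) = √(-26899 + 45*(-1 + 0)) = √(-26899 + 45*(-1)) = √(-26899 - 45) = √(-26944) = 8*I*√421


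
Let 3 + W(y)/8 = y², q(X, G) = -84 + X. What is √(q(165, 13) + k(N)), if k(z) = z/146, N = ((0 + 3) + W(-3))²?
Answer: 3*√234038/146 ≈ 9.9406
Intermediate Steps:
W(y) = -24 + 8*y²
N = 2601 (N = ((0 + 3) + (-24 + 8*(-3)²))² = (3 + (-24 + 8*9))² = (3 + (-24 + 72))² = (3 + 48)² = 51² = 2601)
k(z) = z/146 (k(z) = z*(1/146) = z/146)
√(q(165, 13) + k(N)) = √((-84 + 165) + (1/146)*2601) = √(81 + 2601/146) = √(14427/146) = 3*√234038/146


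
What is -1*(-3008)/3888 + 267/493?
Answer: 157565/119799 ≈ 1.3152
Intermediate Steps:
-1*(-3008)/3888 + 267/493 = 3008*(1/3888) + 267*(1/493) = 188/243 + 267/493 = 157565/119799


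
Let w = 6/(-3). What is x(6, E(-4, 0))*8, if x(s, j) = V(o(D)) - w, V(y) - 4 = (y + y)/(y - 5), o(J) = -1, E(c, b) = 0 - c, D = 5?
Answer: 152/3 ≈ 50.667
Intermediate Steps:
E(c, b) = -c
w = -2 (w = 6*(-⅓) = -2)
V(y) = 4 + 2*y/(-5 + y) (V(y) = 4 + (y + y)/(y - 5) = 4 + (2*y)/(-5 + y) = 4 + 2*y/(-5 + y))
x(s, j) = 19/3 (x(s, j) = 2*(-10 + 3*(-1))/(-5 - 1) - 1*(-2) = 2*(-10 - 3)/(-6) + 2 = 2*(-⅙)*(-13) + 2 = 13/3 + 2 = 19/3)
x(6, E(-4, 0))*8 = (19/3)*8 = 152/3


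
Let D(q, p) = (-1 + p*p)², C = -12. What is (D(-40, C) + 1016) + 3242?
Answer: 24707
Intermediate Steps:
D(q, p) = (-1 + p²)²
(D(-40, C) + 1016) + 3242 = ((-1 + (-12)²)² + 1016) + 3242 = ((-1 + 144)² + 1016) + 3242 = (143² + 1016) + 3242 = (20449 + 1016) + 3242 = 21465 + 3242 = 24707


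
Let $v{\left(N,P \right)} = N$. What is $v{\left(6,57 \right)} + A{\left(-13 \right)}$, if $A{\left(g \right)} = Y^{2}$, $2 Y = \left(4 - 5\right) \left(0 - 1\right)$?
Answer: $\frac{25}{4} \approx 6.25$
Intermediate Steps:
$Y = \frac{1}{2}$ ($Y = \frac{\left(4 - 5\right) \left(0 - 1\right)}{2} = \frac{\left(4 - 5\right) \left(-1\right)}{2} = \frac{\left(-1\right) \left(-1\right)}{2} = \frac{1}{2} \cdot 1 = \frac{1}{2} \approx 0.5$)
$A{\left(g \right)} = \frac{1}{4}$ ($A{\left(g \right)} = \left(\frac{1}{2}\right)^{2} = \frac{1}{4}$)
$v{\left(6,57 \right)} + A{\left(-13 \right)} = 6 + \frac{1}{4} = \frac{25}{4}$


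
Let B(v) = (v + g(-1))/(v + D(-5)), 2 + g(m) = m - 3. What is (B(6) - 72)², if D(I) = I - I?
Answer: 5184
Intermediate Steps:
g(m) = -5 + m (g(m) = -2 + (m - 3) = -2 + (-3 + m) = -5 + m)
D(I) = 0
B(v) = (-6 + v)/v (B(v) = (v + (-5 - 1))/(v + 0) = (v - 6)/v = (-6 + v)/v)
(B(6) - 72)² = ((-6 + 6)/6 - 72)² = ((⅙)*0 - 72)² = (0 - 72)² = (-72)² = 5184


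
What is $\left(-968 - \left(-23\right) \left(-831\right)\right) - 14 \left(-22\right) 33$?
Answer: $-9917$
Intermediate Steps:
$\left(-968 - \left(-23\right) \left(-831\right)\right) - 14 \left(-22\right) 33 = \left(-968 - 19113\right) - \left(-308\right) 33 = \left(-968 - 19113\right) - -10164 = -20081 + 10164 = -9917$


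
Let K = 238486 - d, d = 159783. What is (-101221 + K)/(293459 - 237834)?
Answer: -22518/55625 ≈ -0.40482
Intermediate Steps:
K = 78703 (K = 238486 - 1*159783 = 238486 - 159783 = 78703)
(-101221 + K)/(293459 - 237834) = (-101221 + 78703)/(293459 - 237834) = -22518/55625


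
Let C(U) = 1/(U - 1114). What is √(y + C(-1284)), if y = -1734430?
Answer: I*√9973673212118/2398 ≈ 1317.0*I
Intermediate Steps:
C(U) = 1/(-1114 + U)
√(y + C(-1284)) = √(-1734430 + 1/(-1114 - 1284)) = √(-1734430 + 1/(-2398)) = √(-1734430 - 1/2398) = √(-4159163141/2398) = I*√9973673212118/2398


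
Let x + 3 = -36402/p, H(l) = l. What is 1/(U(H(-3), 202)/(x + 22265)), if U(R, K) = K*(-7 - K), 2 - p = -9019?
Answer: -33464850/63474763 ≈ -0.52722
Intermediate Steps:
p = 9021 (p = 2 - 1*(-9019) = 2 + 9019 = 9021)
x = -21155/3007 (x = -3 - 36402/9021 = -3 - 36402*1/9021 = -3 - 12134/3007 = -21155/3007 ≈ -7.0352)
1/(U(H(-3), 202)/(x + 22265)) = 1/((-1*202*(7 + 202))/(-21155/3007 + 22265)) = 1/((-1*202*209)/(66929700/3007)) = 1/(-42218*3007/66929700) = 1/(-63474763/33464850) = -33464850/63474763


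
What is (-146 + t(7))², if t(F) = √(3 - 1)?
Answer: (146 - √2)² ≈ 20905.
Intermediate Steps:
t(F) = √2
(-146 + t(7))² = (-146 + √2)²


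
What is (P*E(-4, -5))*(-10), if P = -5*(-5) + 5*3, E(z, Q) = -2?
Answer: 800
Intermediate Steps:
P = 40 (P = 25 + 15 = 40)
(P*E(-4, -5))*(-10) = (40*(-2))*(-10) = -80*(-10) = 800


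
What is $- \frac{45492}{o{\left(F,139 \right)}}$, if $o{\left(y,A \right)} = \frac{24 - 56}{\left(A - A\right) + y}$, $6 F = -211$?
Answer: $- \frac{799901}{16} \approx -49994.0$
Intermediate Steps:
$F = - \frac{211}{6}$ ($F = \frac{1}{6} \left(-211\right) = - \frac{211}{6} \approx -35.167$)
$o{\left(y,A \right)} = - \frac{32}{y}$ ($o{\left(y,A \right)} = - \frac{32}{0 + y} = - \frac{32}{y}$)
$- \frac{45492}{o{\left(F,139 \right)}} = - \frac{45492}{\left(-32\right) \frac{1}{- \frac{211}{6}}} = - \frac{45492}{\left(-32\right) \left(- \frac{6}{211}\right)} = - \frac{45492}{\frac{192}{211}} = \left(-45492\right) \frac{211}{192} = - \frac{799901}{16}$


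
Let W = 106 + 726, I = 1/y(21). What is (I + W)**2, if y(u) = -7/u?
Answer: 687241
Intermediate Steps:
I = -3 (I = 1/(-7/21) = 1/(-7*1/21) = 1/(-1/3) = -3)
W = 832
(I + W)**2 = (-3 + 832)**2 = 829**2 = 687241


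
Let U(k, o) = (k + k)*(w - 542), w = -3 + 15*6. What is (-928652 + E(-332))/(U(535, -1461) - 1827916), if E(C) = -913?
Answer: 929565/2314766 ≈ 0.40158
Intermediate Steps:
w = 87 (w = -3 + 90 = 87)
U(k, o) = -910*k (U(k, o) = (k + k)*(87 - 542) = (2*k)*(-455) = -910*k)
(-928652 + E(-332))/(U(535, -1461) - 1827916) = (-928652 - 913)/(-910*535 - 1827916) = -929565/(-486850 - 1827916) = -929565/(-2314766) = -929565*(-1/2314766) = 929565/2314766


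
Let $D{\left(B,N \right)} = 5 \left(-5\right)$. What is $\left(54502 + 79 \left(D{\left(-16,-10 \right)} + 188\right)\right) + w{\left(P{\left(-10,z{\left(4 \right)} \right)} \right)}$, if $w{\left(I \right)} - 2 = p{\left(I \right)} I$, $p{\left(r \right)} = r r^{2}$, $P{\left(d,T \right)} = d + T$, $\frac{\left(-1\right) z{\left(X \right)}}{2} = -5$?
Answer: $67381$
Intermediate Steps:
$D{\left(B,N \right)} = -25$
$z{\left(X \right)} = 10$ ($z{\left(X \right)} = \left(-2\right) \left(-5\right) = 10$)
$P{\left(d,T \right)} = T + d$
$p{\left(r \right)} = r^{3}$
$w{\left(I \right)} = 2 + I^{4}$ ($w{\left(I \right)} = 2 + I^{3} I = 2 + I^{4}$)
$\left(54502 + 79 \left(D{\left(-16,-10 \right)} + 188\right)\right) + w{\left(P{\left(-10,z{\left(4 \right)} \right)} \right)} = \left(54502 + 79 \left(-25 + 188\right)\right) + \left(2 + \left(10 - 10\right)^{4}\right) = \left(54502 + 79 \cdot 163\right) + \left(2 + 0^{4}\right) = \left(54502 + 12877\right) + \left(2 + 0\right) = 67379 + 2 = 67381$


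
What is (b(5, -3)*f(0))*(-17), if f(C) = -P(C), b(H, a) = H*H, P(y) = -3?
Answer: -1275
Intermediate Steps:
b(H, a) = H**2
f(C) = 3 (f(C) = -1*(-3) = 3)
(b(5, -3)*f(0))*(-17) = (5**2*3)*(-17) = (25*3)*(-17) = 75*(-17) = -1275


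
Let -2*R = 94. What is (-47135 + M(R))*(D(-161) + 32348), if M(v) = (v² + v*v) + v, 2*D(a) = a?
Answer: -1379887370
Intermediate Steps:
R = -47 (R = -½*94 = -47)
D(a) = a/2
M(v) = v + 2*v² (M(v) = (v² + v²) + v = 2*v² + v = v + 2*v²)
(-47135 + M(R))*(D(-161) + 32348) = (-47135 - 47*(1 + 2*(-47)))*((½)*(-161) + 32348) = (-47135 - 47*(1 - 94))*(-161/2 + 32348) = (-47135 - 47*(-93))*(64535/2) = (-47135 + 4371)*(64535/2) = -42764*64535/2 = -1379887370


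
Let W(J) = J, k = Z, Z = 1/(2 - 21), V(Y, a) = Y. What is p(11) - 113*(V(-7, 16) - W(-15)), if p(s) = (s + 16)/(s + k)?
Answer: -187519/208 ≈ -901.53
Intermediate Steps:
Z = -1/19 (Z = 1/(-19) = -1/19 ≈ -0.052632)
k = -1/19 ≈ -0.052632
p(s) = (16 + s)/(-1/19 + s) (p(s) = (s + 16)/(s - 1/19) = (16 + s)/(-1/19 + s))
p(11) - 113*(V(-7, 16) - W(-15)) = 19*(16 + 11)/(-1 + 19*11) - 113*(-7 - 1*(-15)) = 19*27/(-1 + 209) - 113*(-7 + 15) = 19*27/208 - 113*8 = 19*(1/208)*27 - 904 = 513/208 - 904 = -187519/208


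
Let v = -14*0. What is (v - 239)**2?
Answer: 57121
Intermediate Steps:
v = 0
(v - 239)**2 = (0 - 239)**2 = (-239)**2 = 57121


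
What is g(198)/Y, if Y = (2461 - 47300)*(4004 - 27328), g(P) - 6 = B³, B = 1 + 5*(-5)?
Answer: -141/10671682 ≈ -1.3213e-5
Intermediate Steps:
B = -24 (B = 1 - 25 = -24)
g(P) = -13818 (g(P) = 6 + (-24)³ = 6 - 13824 = -13818)
Y = 1045824836 (Y = -44839*(-23324) = 1045824836)
g(198)/Y = -13818/1045824836 = -13818*1/1045824836 = -141/10671682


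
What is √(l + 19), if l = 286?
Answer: √305 ≈ 17.464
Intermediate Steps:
√(l + 19) = √(286 + 19) = √305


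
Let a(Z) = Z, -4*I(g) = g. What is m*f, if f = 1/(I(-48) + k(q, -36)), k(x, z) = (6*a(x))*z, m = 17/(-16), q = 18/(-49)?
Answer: -833/71616 ≈ -0.011631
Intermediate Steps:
I(g) = -g/4
q = -18/49 (q = 18*(-1/49) = -18/49 ≈ -0.36735)
m = -17/16 (m = 17*(-1/16) = -17/16 ≈ -1.0625)
k(x, z) = 6*x*z (k(x, z) = (6*x)*z = 6*x*z)
f = 49/4476 (f = 1/(-1/4*(-48) + 6*(-18/49)*(-36)) = 1/(12 + 3888/49) = 1/(4476/49) = 49/4476 ≈ 0.010947)
m*f = -17/16*49/4476 = -833/71616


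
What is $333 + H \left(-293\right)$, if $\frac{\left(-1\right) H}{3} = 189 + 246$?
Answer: $382698$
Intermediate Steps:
$H = -1305$ ($H = - 3 \left(189 + 246\right) = \left(-3\right) 435 = -1305$)
$333 + H \left(-293\right) = 333 - -382365 = 333 + 382365 = 382698$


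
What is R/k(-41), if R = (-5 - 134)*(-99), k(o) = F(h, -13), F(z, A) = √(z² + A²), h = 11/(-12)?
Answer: 165132*√24457/24457 ≈ 1055.9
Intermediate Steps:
h = -11/12 (h = 11*(-1/12) = -11/12 ≈ -0.91667)
F(z, A) = √(A² + z²)
k(o) = √24457/12 (k(o) = √((-13)² + (-11/12)²) = √(169 + 121/144) = √(24457/144) = √24457/12)
R = 13761 (R = -139*(-99) = 13761)
R/k(-41) = 13761/((√24457/12)) = 13761*(12*√24457/24457) = 165132*√24457/24457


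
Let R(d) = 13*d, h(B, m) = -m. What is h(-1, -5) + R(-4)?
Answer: -47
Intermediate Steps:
h(-1, -5) + R(-4) = -1*(-5) + 13*(-4) = 5 - 52 = -47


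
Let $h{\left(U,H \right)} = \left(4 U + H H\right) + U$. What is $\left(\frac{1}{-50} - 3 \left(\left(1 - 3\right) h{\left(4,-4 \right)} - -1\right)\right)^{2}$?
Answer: $\frac{113401201}{2500} \approx 45361.0$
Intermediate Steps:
$h{\left(U,H \right)} = H^{2} + 5 U$ ($h{\left(U,H \right)} = \left(4 U + H^{2}\right) + U = \left(H^{2} + 4 U\right) + U = H^{2} + 5 U$)
$\left(\frac{1}{-50} - 3 \left(\left(1 - 3\right) h{\left(4,-4 \right)} - -1\right)\right)^{2} = \left(\frac{1}{-50} - 3 \left(\left(1 - 3\right) \left(\left(-4\right)^{2} + 5 \cdot 4\right) - -1\right)\right)^{2} = \left(- \frac{1}{50} - 3 \left(- 2 \left(16 + 20\right) + 1\right)\right)^{2} = \left(- \frac{1}{50} - 3 \left(\left(-2\right) 36 + 1\right)\right)^{2} = \left(- \frac{1}{50} - 3 \left(-72 + 1\right)\right)^{2} = \left(- \frac{1}{50} - -213\right)^{2} = \left(- \frac{1}{50} + 213\right)^{2} = \left(\frac{10649}{50}\right)^{2} = \frac{113401201}{2500}$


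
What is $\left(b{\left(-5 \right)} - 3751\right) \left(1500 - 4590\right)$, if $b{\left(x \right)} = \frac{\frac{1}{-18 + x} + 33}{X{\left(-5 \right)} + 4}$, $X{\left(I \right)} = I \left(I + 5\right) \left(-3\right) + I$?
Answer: $\frac{268925790}{23} \approx 1.1692 \cdot 10^{7}$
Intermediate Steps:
$X{\left(I \right)} = I - 3 I \left(5 + I\right)$ ($X{\left(I \right)} = I \left(5 + I\right) \left(-3\right) + I = - 3 I \left(5 + I\right) + I = I - 3 I \left(5 + I\right)$)
$b{\left(x \right)} = -33 - \frac{1}{-18 + x}$ ($b{\left(x \right)} = \frac{\frac{1}{-18 + x} + 33}{\left(-1\right) \left(-5\right) \left(14 + 3 \left(-5\right)\right) + 4} = \frac{33 + \frac{1}{-18 + x}}{\left(-1\right) \left(-5\right) \left(14 - 15\right) + 4} = \frac{33 + \frac{1}{-18 + x}}{\left(-1\right) \left(-5\right) \left(-1\right) + 4} = \frac{33 + \frac{1}{-18 + x}}{-5 + 4} = \frac{33 + \frac{1}{-18 + x}}{-1} = \left(33 + \frac{1}{-18 + x}\right) \left(-1\right) = -33 - \frac{1}{-18 + x}$)
$\left(b{\left(-5 \right)} - 3751\right) \left(1500 - 4590\right) = \left(\frac{593 - -165}{-18 - 5} - 3751\right) \left(1500 - 4590\right) = \left(\frac{593 + 165}{-23} - 3751\right) \left(-3090\right) = \left(\left(- \frac{1}{23}\right) 758 - 3751\right) \left(-3090\right) = \left(- \frac{758}{23} - 3751\right) \left(-3090\right) = \left(- \frac{87031}{23}\right) \left(-3090\right) = \frac{268925790}{23}$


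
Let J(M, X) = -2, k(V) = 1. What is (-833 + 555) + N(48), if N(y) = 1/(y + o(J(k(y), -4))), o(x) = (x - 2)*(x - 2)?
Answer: -17791/64 ≈ -277.98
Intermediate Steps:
o(x) = (-2 + x)² (o(x) = (-2 + x)*(-2 + x) = (-2 + x)²)
N(y) = 1/(16 + y) (N(y) = 1/(y + (-2 - 2)²) = 1/(y + (-4)²) = 1/(y + 16) = 1/(16 + y))
(-833 + 555) + N(48) = (-833 + 555) + 1/(16 + 48) = -278 + 1/64 = -17791/64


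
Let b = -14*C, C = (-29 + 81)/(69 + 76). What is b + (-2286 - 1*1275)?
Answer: -517073/145 ≈ -3566.0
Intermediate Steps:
C = 52/145 ≈ 0.35862
b = -728/145 (b = -14*52/145 = -728/145 ≈ -5.0207)
b + (-2286 - 1*1275) = -728/145 + (-2286 - 1*1275) = -728/145 + (-2286 - 1275) = -728/145 - 3561 = -517073/145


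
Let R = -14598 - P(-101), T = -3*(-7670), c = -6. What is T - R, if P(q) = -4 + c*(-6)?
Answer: 37640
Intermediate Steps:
P(q) = 32 (P(q) = -4 - 6*(-6) = -4 + 36 = 32)
T = 23010
R = -14630 (R = -14598 - 1*32 = -14598 - 32 = -14630)
T - R = 23010 - 1*(-14630) = 23010 + 14630 = 37640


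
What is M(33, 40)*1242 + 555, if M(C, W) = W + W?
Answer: 99915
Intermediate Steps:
M(C, W) = 2*W
M(33, 40)*1242 + 555 = (2*40)*1242 + 555 = 80*1242 + 555 = 99360 + 555 = 99915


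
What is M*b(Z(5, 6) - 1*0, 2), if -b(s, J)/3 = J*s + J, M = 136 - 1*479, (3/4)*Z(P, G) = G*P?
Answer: 84378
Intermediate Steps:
Z(P, G) = 4*G*P/3 (Z(P, G) = 4*(G*P)/3 = 4*G*P/3)
M = -343 (M = 136 - 479 = -343)
b(s, J) = -3*J - 3*J*s (b(s, J) = -3*(J*s + J) = -3*(J + J*s) = -3*J - 3*J*s)
M*b(Z(5, 6) - 1*0, 2) = -(-1029)*2*(1 + ((4/3)*6*5 - 1*0)) = -(-1029)*2*(1 + (40 + 0)) = -(-1029)*2*(1 + 40) = -(-1029)*2*41 = -343*(-246) = 84378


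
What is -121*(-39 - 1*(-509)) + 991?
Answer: -55879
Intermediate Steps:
-121*(-39 - 1*(-509)) + 991 = -121*(-39 + 509) + 991 = -121*470 + 991 = -56870 + 991 = -55879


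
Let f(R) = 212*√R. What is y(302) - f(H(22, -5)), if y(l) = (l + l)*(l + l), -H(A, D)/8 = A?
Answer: 364816 - 848*I*√11 ≈ 3.6482e+5 - 2812.5*I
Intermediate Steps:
H(A, D) = -8*A
y(l) = 4*l² (y(l) = (2*l)*(2*l) = 4*l²)
y(302) - f(H(22, -5)) = 4*302² - 212*√(-8*22) = 4*91204 - 212*√(-176) = 364816 - 212*4*I*√11 = 364816 - 848*I*√11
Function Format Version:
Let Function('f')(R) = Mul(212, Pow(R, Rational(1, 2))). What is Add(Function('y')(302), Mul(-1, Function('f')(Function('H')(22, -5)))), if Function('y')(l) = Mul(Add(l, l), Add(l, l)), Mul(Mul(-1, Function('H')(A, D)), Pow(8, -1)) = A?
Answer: Add(364816, Mul(-848, I, Pow(11, Rational(1, 2)))) ≈ Add(3.6482e+5, Mul(-2812.5, I))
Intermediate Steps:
Function('H')(A, D) = Mul(-8, A)
Function('y')(l) = Mul(4, Pow(l, 2)) (Function('y')(l) = Mul(Mul(2, l), Mul(2, l)) = Mul(4, Pow(l, 2)))
Add(Function('y')(302), Mul(-1, Function('f')(Function('H')(22, -5)))) = Add(Mul(4, Pow(302, 2)), Mul(-1, Mul(212, Pow(Mul(-8, 22), Rational(1, 2))))) = Add(Mul(4, 91204), Mul(-1, Mul(212, Pow(-176, Rational(1, 2))))) = Add(364816, Mul(-1, Mul(212, Mul(4, I, Pow(11, Rational(1, 2)))))) = Add(364816, Mul(-1, Mul(848, I, Pow(11, Rational(1, 2))))) = Add(364816, Mul(-848, I, Pow(11, Rational(1, 2))))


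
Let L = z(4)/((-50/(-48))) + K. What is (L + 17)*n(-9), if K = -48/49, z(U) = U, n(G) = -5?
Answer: -24329/245 ≈ -99.302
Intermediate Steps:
K = -48/49 ≈ -0.97959
L = 3504/1225 (L = 4/((-50/(-48))) - 48/49 = 4/((-50*(-1/48))) - 48/49 = 4/(25/24) - 48/49 = 4*(24/25) - 48/49 = 96/25 - 48/49 = 3504/1225 ≈ 2.8604)
(L + 17)*n(-9) = (3504/1225 + 17)*(-5) = (24329/1225)*(-5) = -24329/245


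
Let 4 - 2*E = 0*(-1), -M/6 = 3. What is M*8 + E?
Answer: -142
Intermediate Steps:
M = -18 (M = -6*3 = -18)
E = 2 (E = 2 - 0*(-1) = 2 - 1/2*0 = 2 + 0 = 2)
M*8 + E = -18*8 + 2 = -144 + 2 = -142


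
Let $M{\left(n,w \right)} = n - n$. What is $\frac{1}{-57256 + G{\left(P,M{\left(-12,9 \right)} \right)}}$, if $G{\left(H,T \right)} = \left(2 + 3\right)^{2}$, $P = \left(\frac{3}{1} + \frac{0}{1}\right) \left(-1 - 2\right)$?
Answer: $- \frac{1}{57231} \approx -1.7473 \cdot 10^{-5}$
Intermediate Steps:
$M{\left(n,w \right)} = 0$
$P = -9$ ($P = \left(3 \cdot 1 + 0 \cdot 1\right) \left(-3\right) = \left(3 + 0\right) \left(-3\right) = 3 \left(-3\right) = -9$)
$G{\left(H,T \right)} = 25$ ($G{\left(H,T \right)} = 5^{2} = 25$)
$\frac{1}{-57256 + G{\left(P,M{\left(-12,9 \right)} \right)}} = \frac{1}{-57256 + 25} = \frac{1}{-57231} = - \frac{1}{57231}$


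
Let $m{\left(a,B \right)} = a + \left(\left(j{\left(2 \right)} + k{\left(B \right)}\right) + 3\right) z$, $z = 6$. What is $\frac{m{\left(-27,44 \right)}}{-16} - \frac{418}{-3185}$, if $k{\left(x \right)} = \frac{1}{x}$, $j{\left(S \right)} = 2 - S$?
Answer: $\frac{768211}{1121120} \approx 0.68522$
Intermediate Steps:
$m{\left(a,B \right)} = 18 + a + \frac{6}{B}$ ($m{\left(a,B \right)} = a + \left(\left(\left(2 - 2\right) + \frac{1}{B}\right) + 3\right) 6 = a + \left(\left(0 + \frac{1}{B}\right) + 3\right) 6 = a + \left(\frac{1}{B} + 3\right) 6 = a + \left(3 + \frac{1}{B}\right) 6 = a + \left(18 + \frac{6}{B}\right) = 18 + a + \frac{6}{B}$)
$\frac{m{\left(-27,44 \right)}}{-16} - \frac{418}{-3185} = \frac{18 - 27 + \frac{6}{44}}{-16} - \frac{418}{-3185} = \left(18 - 27 + 6 \cdot \frac{1}{44}\right) \left(- \frac{1}{16}\right) - - \frac{418}{3185} = \left(18 - 27 + \frac{3}{22}\right) \left(- \frac{1}{16}\right) + \frac{418}{3185} = \left(- \frac{195}{22}\right) \left(- \frac{1}{16}\right) + \frac{418}{3185} = \frac{195}{352} + \frac{418}{3185} = \frac{768211}{1121120}$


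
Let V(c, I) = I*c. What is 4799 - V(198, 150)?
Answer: -24901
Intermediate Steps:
4799 - V(198, 150) = 4799 - 150*198 = 4799 - 1*29700 = 4799 - 29700 = -24901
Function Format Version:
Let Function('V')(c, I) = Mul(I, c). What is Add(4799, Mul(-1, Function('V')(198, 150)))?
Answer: -24901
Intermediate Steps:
Add(4799, Mul(-1, Function('V')(198, 150))) = Add(4799, Mul(-1, Mul(150, 198))) = Add(4799, Mul(-1, 29700)) = Add(4799, -29700) = -24901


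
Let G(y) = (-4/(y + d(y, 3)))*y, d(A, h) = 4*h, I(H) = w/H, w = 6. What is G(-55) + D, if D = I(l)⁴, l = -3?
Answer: 468/43 ≈ 10.884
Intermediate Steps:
I(H) = 6/H
D = 16 (D = (6/(-3))⁴ = (6*(-⅓))⁴ = (-2)⁴ = 16)
G(y) = -4*y/(12 + y) (G(y) = (-4/(y + 4*3))*y = (-4/(y + 12))*y = (-4/(12 + y))*y = -4*y/(12 + y))
G(-55) + D = -4*(-55)/(12 - 55) + 16 = -4*(-55)/(-43) + 16 = -4*(-55)*(-1/43) + 16 = -220/43 + 16 = 468/43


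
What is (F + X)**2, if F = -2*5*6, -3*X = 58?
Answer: 56644/9 ≈ 6293.8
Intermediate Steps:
X = -58/3 (X = -1/3*58 = -58/3 ≈ -19.333)
F = -60 (F = -10*6 = -60)
(F + X)**2 = (-60 - 58/3)**2 = (-238/3)**2 = 56644/9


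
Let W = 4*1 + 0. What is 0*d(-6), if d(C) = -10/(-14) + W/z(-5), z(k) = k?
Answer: 0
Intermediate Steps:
W = 4 (W = 4 + 0 = 4)
d(C) = -3/35 (d(C) = -10/(-14) + 4/(-5) = -10*(-1/14) + 4*(-⅕) = 5/7 - ⅘ = -3/35)
0*d(-6) = 0*(-3/35) = 0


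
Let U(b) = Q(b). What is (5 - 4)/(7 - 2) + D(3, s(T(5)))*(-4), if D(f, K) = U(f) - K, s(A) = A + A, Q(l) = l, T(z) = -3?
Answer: -179/5 ≈ -35.800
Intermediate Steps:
s(A) = 2*A
U(b) = b
D(f, K) = f - K
(5 - 4)/(7 - 2) + D(3, s(T(5)))*(-4) = (5 - 4)/(7 - 2) + (3 - 2*(-3))*(-4) = 1/5 + (3 - 1*(-6))*(-4) = 1*(⅕) + (3 + 6)*(-4) = ⅕ + 9*(-4) = ⅕ - 36 = -179/5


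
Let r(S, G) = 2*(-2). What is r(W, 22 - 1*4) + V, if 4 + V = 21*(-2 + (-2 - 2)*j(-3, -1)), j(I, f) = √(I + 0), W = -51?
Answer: -50 - 84*I*√3 ≈ -50.0 - 145.49*I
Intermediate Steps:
j(I, f) = √I
r(S, G) = -4
V = -46 - 84*I*√3 (V = -4 + 21*(-2 + (-2 - 2)*√(-3)) = -4 + 21*(-2 - 4*I*√3) = -4 + (-42 - 84*I*√3) = -46 - 84*I*√3 ≈ -46.0 - 145.49*I)
r(W, 22 - 1*4) + V = -4 + (-46 - 84*I*√3) = -50 - 84*I*√3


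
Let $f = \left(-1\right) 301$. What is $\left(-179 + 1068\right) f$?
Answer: $-267589$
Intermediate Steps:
$f = -301$
$\left(-179 + 1068\right) f = \left(-179 + 1068\right) \left(-301\right) = 889 \left(-301\right) = -267589$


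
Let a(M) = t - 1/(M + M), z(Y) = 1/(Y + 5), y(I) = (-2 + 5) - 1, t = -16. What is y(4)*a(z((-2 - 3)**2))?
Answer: -62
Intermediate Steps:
y(I) = 2 (y(I) = 3 - 1 = 2)
z(Y) = 1/(5 + Y)
a(M) = -16 - 1/(2*M) (a(M) = -16 - 1/(M + M) = -16 - 1/(2*M))
y(4)*a(z((-2 - 3)**2)) = 2*(-16 - (5/2 + (-2 - 3)**2/2)) = 2*(-16 - 1/(2*(1/(5 + (-5)**2)))) = 2*(-16 - 1/(2*(1/(5 + 25)))) = 2*(-16 - 1/(2*(1/30))) = 2*(-16 - 1/(2*1/30)) = 2*(-16 - 1/2*30) = 2*(-16 - 15) = 2*(-31) = -62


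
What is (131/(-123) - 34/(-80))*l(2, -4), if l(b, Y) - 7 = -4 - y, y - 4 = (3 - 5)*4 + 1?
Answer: -3149/820 ≈ -3.8402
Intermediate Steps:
y = -3 (y = 4 + ((3 - 5)*4 + 1) = 4 + (-2*4 + 1) = 4 + (-8 + 1) = 4 - 7 = -3)
l(b, Y) = 6 (l(b, Y) = 7 + (-4 - 1*(-3)) = 7 + (-4 + 3) = 7 - 1 = 6)
(131/(-123) - 34/(-80))*l(2, -4) = (131/(-123) - 34/(-80))*6 = (131*(-1/123) - 34*(-1/80))*6 = (-131/123 + 17/40)*6 = -3149/4920*6 = -3149/820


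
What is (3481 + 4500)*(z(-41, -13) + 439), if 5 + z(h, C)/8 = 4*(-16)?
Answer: -901853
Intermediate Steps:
z(h, C) = -552 (z(h, C) = -40 + 8*(4*(-16)) = -40 + 8*(-64) = -40 - 512 = -552)
(3481 + 4500)*(z(-41, -13) + 439) = (3481 + 4500)*(-552 + 439) = 7981*(-113) = -901853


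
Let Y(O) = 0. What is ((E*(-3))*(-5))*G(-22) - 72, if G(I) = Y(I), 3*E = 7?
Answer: -72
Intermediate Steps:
E = 7/3 (E = (⅓)*7 = 7/3 ≈ 2.3333)
G(I) = 0
((E*(-3))*(-5))*G(-22) - 72 = (((7/3)*(-3))*(-5))*0 - 72 = -7*(-5)*0 - 72 = 35*0 - 72 = 0 - 72 = -72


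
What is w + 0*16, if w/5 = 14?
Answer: 70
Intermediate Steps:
w = 70 (w = 5*14 = 70)
w + 0*16 = 70 + 0*16 = 70 + 0 = 70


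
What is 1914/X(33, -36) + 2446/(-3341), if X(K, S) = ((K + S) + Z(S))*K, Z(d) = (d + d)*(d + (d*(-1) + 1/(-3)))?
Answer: 142412/70161 ≈ 2.0298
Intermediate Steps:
Z(d) = -2*d/3 (Z(d) = (2*d)*(d + (-d + 1*(-1/3))) = (2*d)*(d + (-d - 1/3)) = (2*d)*(d + (-1/3 - d)) = (2*d)*(-1/3) = -2*d/3)
X(K, S) = K*(K + S/3) (X(K, S) = ((K + S) - 2*S/3)*K = (K + S/3)*K = K*(K + S/3))
1914/X(33, -36) + 2446/(-3341) = 1914/(((1/3)*33*(-36 + 3*33))) + 2446/(-3341) = 1914/(((1/3)*33*(-36 + 99))) + 2446*(-1/3341) = 1914/(((1/3)*33*63)) - 2446/3341 = 1914/693 - 2446/3341 = 1914*(1/693) - 2446/3341 = 58/21 - 2446/3341 = 142412/70161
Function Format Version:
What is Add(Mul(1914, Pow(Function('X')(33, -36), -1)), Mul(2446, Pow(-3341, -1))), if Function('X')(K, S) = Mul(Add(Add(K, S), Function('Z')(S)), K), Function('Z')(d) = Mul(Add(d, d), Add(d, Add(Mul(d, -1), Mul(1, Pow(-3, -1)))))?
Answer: Rational(142412, 70161) ≈ 2.0298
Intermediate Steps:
Function('Z')(d) = Mul(Rational(-2, 3), d) (Function('Z')(d) = Mul(Mul(2, d), Add(d, Add(Mul(-1, d), Mul(1, Rational(-1, 3))))) = Mul(Mul(2, d), Add(d, Add(Mul(-1, d), Rational(-1, 3)))) = Mul(Mul(2, d), Add(d, Add(Rational(-1, 3), Mul(-1, d)))) = Mul(Mul(2, d), Rational(-1, 3)) = Mul(Rational(-2, 3), d))
Function('X')(K, S) = Mul(K, Add(K, Mul(Rational(1, 3), S))) (Function('X')(K, S) = Mul(Add(Add(K, S), Mul(Rational(-2, 3), S)), K) = Mul(Add(K, Mul(Rational(1, 3), S)), K) = Mul(K, Add(K, Mul(Rational(1, 3), S))))
Add(Mul(1914, Pow(Function('X')(33, -36), -1)), Mul(2446, Pow(-3341, -1))) = Add(Mul(1914, Pow(Mul(Rational(1, 3), 33, Add(-36, Mul(3, 33))), -1)), Mul(2446, Pow(-3341, -1))) = Add(Mul(1914, Pow(Mul(Rational(1, 3), 33, Add(-36, 99)), -1)), Mul(2446, Rational(-1, 3341))) = Add(Mul(1914, Pow(Mul(Rational(1, 3), 33, 63), -1)), Rational(-2446, 3341)) = Add(Mul(1914, Pow(693, -1)), Rational(-2446, 3341)) = Add(Mul(1914, Rational(1, 693)), Rational(-2446, 3341)) = Add(Rational(58, 21), Rational(-2446, 3341)) = Rational(142412, 70161)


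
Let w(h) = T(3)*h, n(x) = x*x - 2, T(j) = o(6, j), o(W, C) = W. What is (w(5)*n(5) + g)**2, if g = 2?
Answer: 478864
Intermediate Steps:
T(j) = 6
n(x) = -2 + x**2 (n(x) = x**2 - 2 = -2 + x**2)
w(h) = 6*h
(w(5)*n(5) + g)**2 = ((6*5)*(-2 + 5**2) + 2)**2 = (30*(-2 + 25) + 2)**2 = (30*23 + 2)**2 = (690 + 2)**2 = 692**2 = 478864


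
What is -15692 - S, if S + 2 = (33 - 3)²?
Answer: -16590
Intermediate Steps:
S = 898 (S = -2 + (33 - 3)² = -2 + 30² = -2 + 900 = 898)
-15692 - S = -15692 - 1*898 = -15692 - 898 = -16590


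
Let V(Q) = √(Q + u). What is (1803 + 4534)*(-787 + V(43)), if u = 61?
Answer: -4987219 + 12674*√26 ≈ -4.9226e+6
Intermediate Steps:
V(Q) = √(61 + Q) (V(Q) = √(Q + 61) = √(61 + Q))
(1803 + 4534)*(-787 + V(43)) = (1803 + 4534)*(-787 + √(61 + 43)) = 6337*(-787 + √104) = 6337*(-787 + 2*√26) = -4987219 + 12674*√26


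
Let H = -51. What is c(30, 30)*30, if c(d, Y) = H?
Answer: -1530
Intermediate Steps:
c(d, Y) = -51
c(30, 30)*30 = -51*30 = -1530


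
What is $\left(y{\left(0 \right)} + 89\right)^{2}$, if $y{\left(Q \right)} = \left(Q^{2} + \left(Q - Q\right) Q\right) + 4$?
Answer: $8649$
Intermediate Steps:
$y{\left(Q \right)} = 4 + Q^{2}$ ($y{\left(Q \right)} = \left(Q^{2} + 0 Q\right) + 4 = \left(Q^{2} + 0\right) + 4 = Q^{2} + 4 = 4 + Q^{2}$)
$\left(y{\left(0 \right)} + 89\right)^{2} = \left(\left(4 + 0^{2}\right) + 89\right)^{2} = \left(\left(4 + 0\right) + 89\right)^{2} = \left(4 + 89\right)^{2} = 93^{2} = 8649$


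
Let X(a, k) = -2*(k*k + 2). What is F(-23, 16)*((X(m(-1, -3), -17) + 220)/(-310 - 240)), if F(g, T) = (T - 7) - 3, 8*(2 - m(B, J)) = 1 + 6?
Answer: 1086/275 ≈ 3.9491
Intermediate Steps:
m(B, J) = 9/8 (m(B, J) = 2 - (1 + 6)/8 = 2 - ⅛*7 = 2 - 7/8 = 9/8)
X(a, k) = -4 - 2*k² (X(a, k) = -2*(k² + 2) = -2*(2 + k²) = -4 - 2*k²)
F(g, T) = -10 + T (F(g, T) = (-7 + T) - 3 = -10 + T)
F(-23, 16)*((X(m(-1, -3), -17) + 220)/(-310 - 240)) = (-10 + 16)*(((-4 - 2*(-17)²) + 220)/(-310 - 240)) = 6*(((-4 - 2*289) + 220)/(-550)) = 6*(((-4 - 578) + 220)*(-1/550)) = 6*((-582 + 220)*(-1/550)) = 6*(-362*(-1/550)) = 6*(181/275) = 1086/275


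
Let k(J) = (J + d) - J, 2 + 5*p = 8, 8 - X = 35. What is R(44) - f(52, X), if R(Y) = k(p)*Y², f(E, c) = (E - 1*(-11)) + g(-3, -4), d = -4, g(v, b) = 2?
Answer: -7809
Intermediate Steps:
X = -27 (X = 8 - 1*35 = 8 - 35 = -27)
p = 6/5 (p = -⅖ + (⅕)*8 = -⅖ + 8/5 = 6/5 ≈ 1.2000)
f(E, c) = 13 + E (f(E, c) = (E - 1*(-11)) + 2 = (E + 11) + 2 = (11 + E) + 2 = 13 + E)
k(J) = -4 (k(J) = (J - 4) - J = (-4 + J) - J = -4)
R(Y) = -4*Y²
R(44) - f(52, X) = -4*44² - (13 + 52) = -4*1936 - 1*65 = -7744 - 65 = -7809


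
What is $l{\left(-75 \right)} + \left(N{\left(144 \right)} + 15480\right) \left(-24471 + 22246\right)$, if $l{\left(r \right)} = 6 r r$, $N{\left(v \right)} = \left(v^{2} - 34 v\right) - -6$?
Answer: $-69666600$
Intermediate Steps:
$N{\left(v \right)} = 6 + v^{2} - 34 v$ ($N{\left(v \right)} = \left(v^{2} - 34 v\right) + \left(-51 + 57\right) = \left(v^{2} - 34 v\right) + 6 = 6 + v^{2} - 34 v$)
$l{\left(r \right)} = 6 r^{2}$
$l{\left(-75 \right)} + \left(N{\left(144 \right)} + 15480\right) \left(-24471 + 22246\right) = 6 \left(-75\right)^{2} + \left(\left(6 + 144^{2} - 4896\right) + 15480\right) \left(-24471 + 22246\right) = 6 \cdot 5625 + \left(\left(6 + 20736 - 4896\right) + 15480\right) \left(-2225\right) = 33750 + \left(15846 + 15480\right) \left(-2225\right) = 33750 + 31326 \left(-2225\right) = 33750 - 69700350 = -69666600$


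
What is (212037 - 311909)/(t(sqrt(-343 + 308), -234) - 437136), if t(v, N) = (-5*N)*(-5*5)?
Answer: 49936/233193 ≈ 0.21414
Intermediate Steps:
t(v, N) = 125*N (t(v, N) = -5*N*(-25) = 125*N)
(212037 - 311909)/(t(sqrt(-343 + 308), -234) - 437136) = (212037 - 311909)/(125*(-234) - 437136) = -99872/(-29250 - 437136) = -99872/(-466386) = -99872*(-1/466386) = 49936/233193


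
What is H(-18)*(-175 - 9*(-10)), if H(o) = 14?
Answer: -1190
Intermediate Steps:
H(-18)*(-175 - 9*(-10)) = 14*(-175 - 9*(-10)) = 14*(-175 + 90) = 14*(-85) = -1190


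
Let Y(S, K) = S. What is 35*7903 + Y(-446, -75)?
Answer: 276159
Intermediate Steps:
35*7903 + Y(-446, -75) = 35*7903 - 446 = 276605 - 446 = 276159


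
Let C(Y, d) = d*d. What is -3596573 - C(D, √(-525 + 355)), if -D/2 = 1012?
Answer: -3596403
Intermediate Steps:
D = -2024 (D = -2*1012 = -2024)
C(Y, d) = d²
-3596573 - C(D, √(-525 + 355)) = -3596573 - (√(-525 + 355))² = -3596573 - (√(-170))² = -3596573 - (I*√170)² = -3596573 - 1*(-170) = -3596573 + 170 = -3596403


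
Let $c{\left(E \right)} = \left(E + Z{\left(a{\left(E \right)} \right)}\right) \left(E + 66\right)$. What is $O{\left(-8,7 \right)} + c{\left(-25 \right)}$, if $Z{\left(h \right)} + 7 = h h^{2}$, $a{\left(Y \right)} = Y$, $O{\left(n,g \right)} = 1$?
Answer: $-641936$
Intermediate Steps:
$Z{\left(h \right)} = -7 + h^{3}$ ($Z{\left(h \right)} = -7 + h h^{2} = -7 + h^{3}$)
$c{\left(E \right)} = \left(66 + E\right) \left(-7 + E + E^{3}\right)$ ($c{\left(E \right)} = \left(E + \left(-7 + E^{3}\right)\right) \left(E + 66\right) = \left(-7 + E + E^{3}\right) \left(66 + E\right) = \left(66 + E\right) \left(-7 + E + E^{3}\right)$)
$O{\left(-8,7 \right)} + c{\left(-25 \right)} = 1 + \left(-462 + \left(-25\right)^{2} + \left(-25\right)^{4} + 59 \left(-25\right) + 66 \left(-25\right)^{3}\right) = 1 + \left(-462 + 625 + 390625 - 1475 + 66 \left(-15625\right)\right) = 1 - 641937 = -641936$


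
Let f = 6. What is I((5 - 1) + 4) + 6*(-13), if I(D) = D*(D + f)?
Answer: 34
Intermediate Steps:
I(D) = D*(6 + D) (I(D) = D*(D + 6) = D*(6 + D))
I((5 - 1) + 4) + 6*(-13) = ((5 - 1) + 4)*(6 + ((5 - 1) + 4)) + 6*(-13) = (4 + 4)*(6 + (4 + 4)) - 78 = 8*(6 + 8) - 78 = 8*14 - 78 = 112 - 78 = 34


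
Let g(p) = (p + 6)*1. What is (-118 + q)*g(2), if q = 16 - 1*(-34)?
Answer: -544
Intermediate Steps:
g(p) = 6 + p (g(p) = (6 + p)*1 = 6 + p)
q = 50 (q = 16 + 34 = 50)
(-118 + q)*g(2) = (-118 + 50)*(6 + 2) = -68*8 = -544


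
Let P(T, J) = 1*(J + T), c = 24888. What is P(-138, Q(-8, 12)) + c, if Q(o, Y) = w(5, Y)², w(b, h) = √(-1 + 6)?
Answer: 24755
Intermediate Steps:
w(b, h) = √5
Q(o, Y) = 5 (Q(o, Y) = (√5)² = 5)
P(T, J) = J + T
P(-138, Q(-8, 12)) + c = (5 - 138) + 24888 = -133 + 24888 = 24755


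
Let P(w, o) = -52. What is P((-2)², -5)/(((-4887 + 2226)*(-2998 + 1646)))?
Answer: -1/69186 ≈ -1.4454e-5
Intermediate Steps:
P((-2)², -5)/(((-4887 + 2226)*(-2998 + 1646))) = -52*1/((-4887 + 2226)*(-2998 + 1646)) = -52/((-2661*(-1352))) = -52/3597672 = -52*1/3597672 = -1/69186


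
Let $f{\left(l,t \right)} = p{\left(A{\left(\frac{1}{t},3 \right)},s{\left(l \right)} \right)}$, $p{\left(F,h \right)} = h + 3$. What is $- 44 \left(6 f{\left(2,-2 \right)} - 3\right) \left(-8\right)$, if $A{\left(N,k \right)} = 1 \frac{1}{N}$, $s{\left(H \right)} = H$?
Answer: $9504$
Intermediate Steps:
$A{\left(N,k \right)} = \frac{1}{N}$
$p{\left(F,h \right)} = 3 + h$
$f{\left(l,t \right)} = 3 + l$
$- 44 \left(6 f{\left(2,-2 \right)} - 3\right) \left(-8\right) = - 44 \left(6 \left(3 + 2\right) - 3\right) \left(-8\right) = - 44 \left(6 \cdot 5 - 3\right) \left(-8\right) = - 44 \left(30 - 3\right) \left(-8\right) = \left(-44\right) 27 \left(-8\right) = \left(-1188\right) \left(-8\right) = 9504$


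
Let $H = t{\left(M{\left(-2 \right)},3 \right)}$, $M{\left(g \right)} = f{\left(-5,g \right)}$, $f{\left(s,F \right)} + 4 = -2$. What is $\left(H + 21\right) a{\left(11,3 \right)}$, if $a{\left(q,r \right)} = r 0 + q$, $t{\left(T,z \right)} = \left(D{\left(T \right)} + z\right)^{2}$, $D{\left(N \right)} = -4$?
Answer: $242$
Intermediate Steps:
$f{\left(s,F \right)} = -6$ ($f{\left(s,F \right)} = -4 - 2 = -6$)
$M{\left(g \right)} = -6$
$t{\left(T,z \right)} = \left(-4 + z\right)^{2}$
$H = 1$ ($H = \left(-4 + 3\right)^{2} = \left(-1\right)^{2} = 1$)
$a{\left(q,r \right)} = q$ ($a{\left(q,r \right)} = 0 + q = q$)
$\left(H + 21\right) a{\left(11,3 \right)} = \left(1 + 21\right) 11 = 22 \cdot 11 = 242$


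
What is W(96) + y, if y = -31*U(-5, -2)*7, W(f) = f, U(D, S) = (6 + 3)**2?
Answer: -17481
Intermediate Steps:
U(D, S) = 81 (U(D, S) = 9**2 = 81)
y = -17577 (y = -31*81*7 = -2511*7 = -17577)
W(96) + y = 96 - 17577 = -17481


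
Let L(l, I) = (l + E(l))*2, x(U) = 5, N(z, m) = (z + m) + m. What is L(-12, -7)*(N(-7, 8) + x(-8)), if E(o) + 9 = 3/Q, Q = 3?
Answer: -560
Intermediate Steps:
N(z, m) = z + 2*m (N(z, m) = (m + z) + m = z + 2*m)
E(o) = -8 (E(o) = -9 + 3/3 = -9 + 3*(1/3) = -9 + 1 = -8)
L(l, I) = -16 + 2*l (L(l, I) = (l - 8)*2 = (-8 + l)*2 = -16 + 2*l)
L(-12, -7)*(N(-7, 8) + x(-8)) = (-16 + 2*(-12))*((-7 + 2*8) + 5) = (-16 - 24)*((-7 + 16) + 5) = -40*(9 + 5) = -40*14 = -560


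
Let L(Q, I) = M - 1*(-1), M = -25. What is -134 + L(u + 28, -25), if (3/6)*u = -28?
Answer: -158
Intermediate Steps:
u = -56 (u = 2*(-28) = -56)
L(Q, I) = -24 (L(Q, I) = -25 - 1*(-1) = -25 + 1 = -24)
-134 + L(u + 28, -25) = -134 - 24 = -158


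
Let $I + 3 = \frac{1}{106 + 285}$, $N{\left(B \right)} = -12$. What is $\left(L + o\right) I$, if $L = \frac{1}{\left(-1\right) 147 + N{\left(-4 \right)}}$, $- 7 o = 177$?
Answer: $\frac{32991800}{435183} \approx 75.811$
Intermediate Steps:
$o = - \frac{177}{7}$ ($o = \left(- \frac{1}{7}\right) 177 = - \frac{177}{7} \approx -25.286$)
$I = - \frac{1172}{391}$ ($I = -3 + \frac{1}{106 + 285} = -3 + \frac{1}{391} = - \frac{1172}{391} \approx -2.9974$)
$L = - \frac{1}{159}$ ($L = \frac{1}{\left(-1\right) 147 - 12} = \frac{1}{-147 - 12} = \frac{1}{-159} = - \frac{1}{159} \approx -0.0062893$)
$\left(L + o\right) I = \left(- \frac{1}{159} - \frac{177}{7}\right) \left(- \frac{1172}{391}\right) = \left(- \frac{28150}{1113}\right) \left(- \frac{1172}{391}\right) = \frac{32991800}{435183}$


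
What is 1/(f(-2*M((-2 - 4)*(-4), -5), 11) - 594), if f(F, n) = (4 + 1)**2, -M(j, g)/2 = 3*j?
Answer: -1/569 ≈ -0.0017575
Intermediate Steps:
M(j, g) = -6*j
f(F, n) = 25 (f(F, n) = 5**2 = 25)
1/(f(-2*M((-2 - 4)*(-4), -5), 11) - 594) = 1/(25 - 594) = 1/(-569) = -1/569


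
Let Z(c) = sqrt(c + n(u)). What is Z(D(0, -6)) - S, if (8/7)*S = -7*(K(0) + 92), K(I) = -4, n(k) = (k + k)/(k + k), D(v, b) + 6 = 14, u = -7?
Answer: 542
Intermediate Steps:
D(v, b) = 8 (D(v, b) = -6 + 14 = 8)
n(k) = 1 (n(k) = (2*k)/((2*k)) = (2*k)*(1/(2*k)) = 1)
Z(c) = sqrt(1 + c) (Z(c) = sqrt(c + 1) = sqrt(1 + c))
S = -539 (S = 7*(-7*(-4 + 92))/8 = 7*(-7*88)/8 = (7/8)*(-616) = -539)
Z(D(0, -6)) - S = sqrt(1 + 8) - 1*(-539) = sqrt(9) + 539 = 3 + 539 = 542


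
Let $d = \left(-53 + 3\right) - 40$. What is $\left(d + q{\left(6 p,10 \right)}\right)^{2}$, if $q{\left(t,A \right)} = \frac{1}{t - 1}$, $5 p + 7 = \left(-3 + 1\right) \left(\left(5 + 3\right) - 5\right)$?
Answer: $\frac{55875625}{6889} \approx 8110.8$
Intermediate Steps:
$p = - \frac{13}{5}$ ($p = - \frac{7}{5} + \frac{\left(-3 + 1\right) \left(\left(5 + 3\right) - 5\right)}{5} = - \frac{7}{5} + \frac{\left(-2\right) \left(8 - 5\right)}{5} = - \frac{7}{5} + \frac{\left(-2\right) 3}{5} = - \frac{7}{5} + \frac{1}{5} \left(-6\right) = - \frac{7}{5} - \frac{6}{5} = - \frac{13}{5} \approx -2.6$)
$d = -90$ ($d = -50 - 40 = -90$)
$q{\left(t,A \right)} = \frac{1}{-1 + t}$
$\left(d + q{\left(6 p,10 \right)}\right)^{2} = \left(-90 + \frac{1}{-1 + 6 \left(- \frac{13}{5}\right)}\right)^{2} = \left(-90 + \frac{1}{-1 - \frac{78}{5}}\right)^{2} = \left(-90 + \frac{1}{- \frac{83}{5}}\right)^{2} = \left(-90 - \frac{5}{83}\right)^{2} = \left(- \frac{7475}{83}\right)^{2} = \frac{55875625}{6889}$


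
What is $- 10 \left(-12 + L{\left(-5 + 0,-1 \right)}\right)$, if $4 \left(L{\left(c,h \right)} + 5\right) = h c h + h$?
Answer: $185$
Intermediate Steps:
$L{\left(c,h \right)} = -5 + \frac{h}{4} + \frac{c h^{2}}{4}$ ($L{\left(c,h \right)} = -5 + \frac{h c h + h}{4} = -5 + \frac{c h h + h}{4} = -5 + \frac{c h^{2} + h}{4} = -5 + \frac{h + c h^{2}}{4} = -5 + \left(\frac{h}{4} + \frac{c h^{2}}{4}\right) = -5 + \frac{h}{4} + \frac{c h^{2}}{4}$)
$- 10 \left(-12 + L{\left(-5 + 0,-1 \right)}\right) = - 10 \left(-12 + \left(-5 + \frac{1}{4} \left(-1\right) + \frac{\left(-5 + 0\right) \left(-1\right)^{2}}{4}\right)\right) = - 10 \left(-12 - \left(\frac{21}{4} + \frac{5}{4}\right)\right) = - 10 \left(-12 - \frac{13}{2}\right) = \left(-10\right) \left(- \frac{37}{2}\right) = 185$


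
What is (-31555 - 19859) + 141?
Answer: -51273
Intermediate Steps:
(-31555 - 19859) + 141 = -51414 + 141 = -51273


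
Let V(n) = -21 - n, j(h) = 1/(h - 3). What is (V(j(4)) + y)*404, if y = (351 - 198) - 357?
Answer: -91304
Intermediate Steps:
j(h) = 1/(-3 + h)
y = -204 (y = 153 - 357 = -204)
(V(j(4)) + y)*404 = ((-21 - 1/(-3 + 4)) - 204)*404 = ((-21 - 1/1) - 204)*404 = ((-21 - 1*1) - 204)*404 = ((-21 - 1) - 204)*404 = (-22 - 204)*404 = -226*404 = -91304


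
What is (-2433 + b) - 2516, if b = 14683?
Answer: 9734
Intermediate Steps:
(-2433 + b) - 2516 = (-2433 + 14683) - 2516 = 12250 - 2516 = 9734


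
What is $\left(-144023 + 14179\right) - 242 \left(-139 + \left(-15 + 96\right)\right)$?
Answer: $-115808$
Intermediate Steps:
$\left(-144023 + 14179\right) - 242 \left(-139 + \left(-15 + 96\right)\right) = -129844 - 242 \left(-139 + 81\right) = -129844 - -14036 = -129844 + 14036 = -115808$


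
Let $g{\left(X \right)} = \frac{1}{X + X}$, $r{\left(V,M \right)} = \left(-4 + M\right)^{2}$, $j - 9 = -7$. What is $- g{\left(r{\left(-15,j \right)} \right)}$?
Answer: $- \frac{1}{8} \approx -0.125$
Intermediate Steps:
$j = 2$ ($j = 9 - 7 = 2$)
$g{\left(X \right)} = \frac{1}{2 X}$
$- g{\left(r{\left(-15,j \right)} \right)} = - \frac{1}{2 \left(-4 + 2\right)^{2}} = - \frac{1}{2 \left(-2\right)^{2}} = - \frac{1}{2 \cdot 4} = \left(-1\right) \frac{1}{8} = - \frac{1}{8}$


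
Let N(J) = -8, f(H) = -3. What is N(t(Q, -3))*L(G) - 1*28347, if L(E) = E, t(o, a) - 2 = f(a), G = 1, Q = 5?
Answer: -28355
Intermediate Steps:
t(o, a) = -1 (t(o, a) = 2 - 3 = -1)
N(t(Q, -3))*L(G) - 1*28347 = -8*1 - 1*28347 = -8 - 28347 = -28355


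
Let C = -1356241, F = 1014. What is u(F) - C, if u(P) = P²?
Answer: 2384437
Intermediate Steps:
u(F) - C = 1014² - 1*(-1356241) = 1028196 + 1356241 = 2384437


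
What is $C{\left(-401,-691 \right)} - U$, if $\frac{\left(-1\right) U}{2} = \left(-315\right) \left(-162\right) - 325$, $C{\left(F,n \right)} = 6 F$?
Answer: $99004$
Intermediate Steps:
$U = -101410$ ($U = - 2 \left(\left(-315\right) \left(-162\right) - 325\right) = - 2 \left(51030 - 325\right) = \left(-2\right) 50705 = -101410$)
$C{\left(-401,-691 \right)} - U = 6 \left(-401\right) - -101410 = -2406 + 101410 = 99004$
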